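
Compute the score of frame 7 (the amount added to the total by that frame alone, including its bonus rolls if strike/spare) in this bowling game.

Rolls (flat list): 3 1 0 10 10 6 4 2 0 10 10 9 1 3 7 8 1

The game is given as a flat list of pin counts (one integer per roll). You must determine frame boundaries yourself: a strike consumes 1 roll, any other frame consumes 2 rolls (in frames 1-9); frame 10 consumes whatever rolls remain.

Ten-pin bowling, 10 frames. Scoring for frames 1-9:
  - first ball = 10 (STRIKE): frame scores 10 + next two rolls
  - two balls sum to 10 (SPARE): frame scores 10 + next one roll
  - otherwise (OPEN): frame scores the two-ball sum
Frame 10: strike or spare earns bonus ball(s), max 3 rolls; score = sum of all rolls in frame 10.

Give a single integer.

Answer: 20

Derivation:
Frame 1: OPEN (3+1=4). Cumulative: 4
Frame 2: SPARE (0+10=10). 10 + next roll (10) = 20. Cumulative: 24
Frame 3: STRIKE. 10 + next two rolls (6+4) = 20. Cumulative: 44
Frame 4: SPARE (6+4=10). 10 + next roll (2) = 12. Cumulative: 56
Frame 5: OPEN (2+0=2). Cumulative: 58
Frame 6: STRIKE. 10 + next two rolls (10+9) = 29. Cumulative: 87
Frame 7: STRIKE. 10 + next two rolls (9+1) = 20. Cumulative: 107
Frame 8: SPARE (9+1=10). 10 + next roll (3) = 13. Cumulative: 120
Frame 9: SPARE (3+7=10). 10 + next roll (8) = 18. Cumulative: 138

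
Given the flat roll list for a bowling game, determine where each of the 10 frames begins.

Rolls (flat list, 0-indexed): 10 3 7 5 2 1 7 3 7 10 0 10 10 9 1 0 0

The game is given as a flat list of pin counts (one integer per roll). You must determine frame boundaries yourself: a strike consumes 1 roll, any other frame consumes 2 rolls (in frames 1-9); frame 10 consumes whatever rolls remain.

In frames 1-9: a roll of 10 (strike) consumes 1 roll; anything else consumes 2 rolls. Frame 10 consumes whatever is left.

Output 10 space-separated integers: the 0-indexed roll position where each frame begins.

Frame 1 starts at roll index 0: roll=10 (strike), consumes 1 roll
Frame 2 starts at roll index 1: rolls=3,7 (sum=10), consumes 2 rolls
Frame 3 starts at roll index 3: rolls=5,2 (sum=7), consumes 2 rolls
Frame 4 starts at roll index 5: rolls=1,7 (sum=8), consumes 2 rolls
Frame 5 starts at roll index 7: rolls=3,7 (sum=10), consumes 2 rolls
Frame 6 starts at roll index 9: roll=10 (strike), consumes 1 roll
Frame 7 starts at roll index 10: rolls=0,10 (sum=10), consumes 2 rolls
Frame 8 starts at roll index 12: roll=10 (strike), consumes 1 roll
Frame 9 starts at roll index 13: rolls=9,1 (sum=10), consumes 2 rolls
Frame 10 starts at roll index 15: 2 remaining rolls

Answer: 0 1 3 5 7 9 10 12 13 15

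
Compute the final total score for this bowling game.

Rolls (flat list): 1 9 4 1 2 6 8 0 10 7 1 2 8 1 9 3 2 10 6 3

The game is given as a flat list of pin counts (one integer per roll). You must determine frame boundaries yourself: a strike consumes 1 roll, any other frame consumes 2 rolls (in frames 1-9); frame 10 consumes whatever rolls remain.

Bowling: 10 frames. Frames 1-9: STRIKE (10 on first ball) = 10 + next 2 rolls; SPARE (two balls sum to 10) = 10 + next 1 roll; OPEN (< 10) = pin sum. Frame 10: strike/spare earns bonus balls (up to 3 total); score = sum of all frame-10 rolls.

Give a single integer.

Frame 1: SPARE (1+9=10). 10 + next roll (4) = 14. Cumulative: 14
Frame 2: OPEN (4+1=5). Cumulative: 19
Frame 3: OPEN (2+6=8). Cumulative: 27
Frame 4: OPEN (8+0=8). Cumulative: 35
Frame 5: STRIKE. 10 + next two rolls (7+1) = 18. Cumulative: 53
Frame 6: OPEN (7+1=8). Cumulative: 61
Frame 7: SPARE (2+8=10). 10 + next roll (1) = 11. Cumulative: 72
Frame 8: SPARE (1+9=10). 10 + next roll (3) = 13. Cumulative: 85
Frame 9: OPEN (3+2=5). Cumulative: 90
Frame 10: STRIKE. Sum of all frame-10 rolls (10+6+3) = 19. Cumulative: 109

Answer: 109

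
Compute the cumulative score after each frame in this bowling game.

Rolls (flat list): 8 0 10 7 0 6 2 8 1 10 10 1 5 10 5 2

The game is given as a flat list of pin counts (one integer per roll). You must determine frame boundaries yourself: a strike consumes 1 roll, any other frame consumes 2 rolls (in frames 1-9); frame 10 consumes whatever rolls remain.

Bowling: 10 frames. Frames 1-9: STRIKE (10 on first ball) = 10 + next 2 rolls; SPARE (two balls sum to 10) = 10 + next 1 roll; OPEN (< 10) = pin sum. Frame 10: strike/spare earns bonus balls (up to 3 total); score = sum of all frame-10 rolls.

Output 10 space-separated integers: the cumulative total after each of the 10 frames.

Frame 1: OPEN (8+0=8). Cumulative: 8
Frame 2: STRIKE. 10 + next two rolls (7+0) = 17. Cumulative: 25
Frame 3: OPEN (7+0=7). Cumulative: 32
Frame 4: OPEN (6+2=8). Cumulative: 40
Frame 5: OPEN (8+1=9). Cumulative: 49
Frame 6: STRIKE. 10 + next two rolls (10+1) = 21. Cumulative: 70
Frame 7: STRIKE. 10 + next two rolls (1+5) = 16. Cumulative: 86
Frame 8: OPEN (1+5=6). Cumulative: 92
Frame 9: STRIKE. 10 + next two rolls (5+2) = 17. Cumulative: 109
Frame 10: OPEN. Sum of all frame-10 rolls (5+2) = 7. Cumulative: 116

Answer: 8 25 32 40 49 70 86 92 109 116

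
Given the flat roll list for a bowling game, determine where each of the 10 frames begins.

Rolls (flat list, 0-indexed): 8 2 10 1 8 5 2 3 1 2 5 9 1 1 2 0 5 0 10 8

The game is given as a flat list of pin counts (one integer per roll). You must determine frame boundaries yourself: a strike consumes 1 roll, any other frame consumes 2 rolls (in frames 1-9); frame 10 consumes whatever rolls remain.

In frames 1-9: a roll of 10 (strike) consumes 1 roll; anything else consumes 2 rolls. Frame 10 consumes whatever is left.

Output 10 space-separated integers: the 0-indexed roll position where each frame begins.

Frame 1 starts at roll index 0: rolls=8,2 (sum=10), consumes 2 rolls
Frame 2 starts at roll index 2: roll=10 (strike), consumes 1 roll
Frame 3 starts at roll index 3: rolls=1,8 (sum=9), consumes 2 rolls
Frame 4 starts at roll index 5: rolls=5,2 (sum=7), consumes 2 rolls
Frame 5 starts at roll index 7: rolls=3,1 (sum=4), consumes 2 rolls
Frame 6 starts at roll index 9: rolls=2,5 (sum=7), consumes 2 rolls
Frame 7 starts at roll index 11: rolls=9,1 (sum=10), consumes 2 rolls
Frame 8 starts at roll index 13: rolls=1,2 (sum=3), consumes 2 rolls
Frame 9 starts at roll index 15: rolls=0,5 (sum=5), consumes 2 rolls
Frame 10 starts at roll index 17: 3 remaining rolls

Answer: 0 2 3 5 7 9 11 13 15 17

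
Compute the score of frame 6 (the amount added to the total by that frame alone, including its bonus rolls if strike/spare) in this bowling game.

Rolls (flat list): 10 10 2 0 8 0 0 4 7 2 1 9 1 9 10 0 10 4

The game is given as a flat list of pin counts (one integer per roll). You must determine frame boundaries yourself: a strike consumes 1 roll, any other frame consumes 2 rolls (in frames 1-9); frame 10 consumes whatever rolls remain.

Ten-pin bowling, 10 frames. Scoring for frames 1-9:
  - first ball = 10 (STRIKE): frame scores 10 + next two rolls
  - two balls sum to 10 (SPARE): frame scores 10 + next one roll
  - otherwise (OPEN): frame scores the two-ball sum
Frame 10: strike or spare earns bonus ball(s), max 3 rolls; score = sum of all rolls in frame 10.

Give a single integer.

Frame 1: STRIKE. 10 + next two rolls (10+2) = 22. Cumulative: 22
Frame 2: STRIKE. 10 + next two rolls (2+0) = 12. Cumulative: 34
Frame 3: OPEN (2+0=2). Cumulative: 36
Frame 4: OPEN (8+0=8). Cumulative: 44
Frame 5: OPEN (0+4=4). Cumulative: 48
Frame 6: OPEN (7+2=9). Cumulative: 57
Frame 7: SPARE (1+9=10). 10 + next roll (1) = 11. Cumulative: 68
Frame 8: SPARE (1+9=10). 10 + next roll (10) = 20. Cumulative: 88

Answer: 9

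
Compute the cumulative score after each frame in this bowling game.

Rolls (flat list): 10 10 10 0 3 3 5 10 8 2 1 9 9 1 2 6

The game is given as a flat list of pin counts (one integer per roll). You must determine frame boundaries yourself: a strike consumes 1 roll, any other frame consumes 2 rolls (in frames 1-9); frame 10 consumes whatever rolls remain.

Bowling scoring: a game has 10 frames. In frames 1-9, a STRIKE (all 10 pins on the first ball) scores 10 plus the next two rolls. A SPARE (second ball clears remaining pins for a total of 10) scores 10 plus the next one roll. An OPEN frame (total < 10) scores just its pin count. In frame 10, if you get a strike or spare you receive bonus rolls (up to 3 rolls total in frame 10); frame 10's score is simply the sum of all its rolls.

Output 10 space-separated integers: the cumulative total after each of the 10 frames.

Answer: 30 50 63 66 74 94 105 124 136 144

Derivation:
Frame 1: STRIKE. 10 + next two rolls (10+10) = 30. Cumulative: 30
Frame 2: STRIKE. 10 + next two rolls (10+0) = 20. Cumulative: 50
Frame 3: STRIKE. 10 + next two rolls (0+3) = 13. Cumulative: 63
Frame 4: OPEN (0+3=3). Cumulative: 66
Frame 5: OPEN (3+5=8). Cumulative: 74
Frame 6: STRIKE. 10 + next two rolls (8+2) = 20. Cumulative: 94
Frame 7: SPARE (8+2=10). 10 + next roll (1) = 11. Cumulative: 105
Frame 8: SPARE (1+9=10). 10 + next roll (9) = 19. Cumulative: 124
Frame 9: SPARE (9+1=10). 10 + next roll (2) = 12. Cumulative: 136
Frame 10: OPEN. Sum of all frame-10 rolls (2+6) = 8. Cumulative: 144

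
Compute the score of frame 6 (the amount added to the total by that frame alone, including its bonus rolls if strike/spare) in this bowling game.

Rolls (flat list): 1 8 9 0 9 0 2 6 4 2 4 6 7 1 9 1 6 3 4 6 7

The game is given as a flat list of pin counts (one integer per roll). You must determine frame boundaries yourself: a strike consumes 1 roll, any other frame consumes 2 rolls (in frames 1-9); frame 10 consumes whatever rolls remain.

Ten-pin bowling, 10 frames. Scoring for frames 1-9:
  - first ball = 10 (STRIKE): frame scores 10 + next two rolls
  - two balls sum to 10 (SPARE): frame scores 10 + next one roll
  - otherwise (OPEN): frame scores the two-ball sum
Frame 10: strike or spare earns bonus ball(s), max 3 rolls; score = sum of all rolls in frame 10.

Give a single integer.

Answer: 17

Derivation:
Frame 1: OPEN (1+8=9). Cumulative: 9
Frame 2: OPEN (9+0=9). Cumulative: 18
Frame 3: OPEN (9+0=9). Cumulative: 27
Frame 4: OPEN (2+6=8). Cumulative: 35
Frame 5: OPEN (4+2=6). Cumulative: 41
Frame 6: SPARE (4+6=10). 10 + next roll (7) = 17. Cumulative: 58
Frame 7: OPEN (7+1=8). Cumulative: 66
Frame 8: SPARE (9+1=10). 10 + next roll (6) = 16. Cumulative: 82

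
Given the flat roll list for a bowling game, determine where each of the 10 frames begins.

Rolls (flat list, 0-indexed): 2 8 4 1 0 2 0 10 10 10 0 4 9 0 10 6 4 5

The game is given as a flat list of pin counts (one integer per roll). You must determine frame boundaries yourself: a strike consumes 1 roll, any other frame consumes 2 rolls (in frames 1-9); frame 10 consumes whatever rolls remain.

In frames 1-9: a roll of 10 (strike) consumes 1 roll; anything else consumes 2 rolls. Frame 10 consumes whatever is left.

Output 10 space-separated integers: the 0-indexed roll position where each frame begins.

Answer: 0 2 4 6 8 9 10 12 14 15

Derivation:
Frame 1 starts at roll index 0: rolls=2,8 (sum=10), consumes 2 rolls
Frame 2 starts at roll index 2: rolls=4,1 (sum=5), consumes 2 rolls
Frame 3 starts at roll index 4: rolls=0,2 (sum=2), consumes 2 rolls
Frame 4 starts at roll index 6: rolls=0,10 (sum=10), consumes 2 rolls
Frame 5 starts at roll index 8: roll=10 (strike), consumes 1 roll
Frame 6 starts at roll index 9: roll=10 (strike), consumes 1 roll
Frame 7 starts at roll index 10: rolls=0,4 (sum=4), consumes 2 rolls
Frame 8 starts at roll index 12: rolls=9,0 (sum=9), consumes 2 rolls
Frame 9 starts at roll index 14: roll=10 (strike), consumes 1 roll
Frame 10 starts at roll index 15: 3 remaining rolls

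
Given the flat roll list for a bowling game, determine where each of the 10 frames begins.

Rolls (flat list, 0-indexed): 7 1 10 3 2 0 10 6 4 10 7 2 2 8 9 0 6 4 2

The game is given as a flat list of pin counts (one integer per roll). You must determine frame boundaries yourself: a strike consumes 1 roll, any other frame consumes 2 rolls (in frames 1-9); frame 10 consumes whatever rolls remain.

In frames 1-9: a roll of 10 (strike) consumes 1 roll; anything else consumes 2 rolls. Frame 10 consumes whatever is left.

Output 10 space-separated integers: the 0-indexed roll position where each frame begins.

Frame 1 starts at roll index 0: rolls=7,1 (sum=8), consumes 2 rolls
Frame 2 starts at roll index 2: roll=10 (strike), consumes 1 roll
Frame 3 starts at roll index 3: rolls=3,2 (sum=5), consumes 2 rolls
Frame 4 starts at roll index 5: rolls=0,10 (sum=10), consumes 2 rolls
Frame 5 starts at roll index 7: rolls=6,4 (sum=10), consumes 2 rolls
Frame 6 starts at roll index 9: roll=10 (strike), consumes 1 roll
Frame 7 starts at roll index 10: rolls=7,2 (sum=9), consumes 2 rolls
Frame 8 starts at roll index 12: rolls=2,8 (sum=10), consumes 2 rolls
Frame 9 starts at roll index 14: rolls=9,0 (sum=9), consumes 2 rolls
Frame 10 starts at roll index 16: 3 remaining rolls

Answer: 0 2 3 5 7 9 10 12 14 16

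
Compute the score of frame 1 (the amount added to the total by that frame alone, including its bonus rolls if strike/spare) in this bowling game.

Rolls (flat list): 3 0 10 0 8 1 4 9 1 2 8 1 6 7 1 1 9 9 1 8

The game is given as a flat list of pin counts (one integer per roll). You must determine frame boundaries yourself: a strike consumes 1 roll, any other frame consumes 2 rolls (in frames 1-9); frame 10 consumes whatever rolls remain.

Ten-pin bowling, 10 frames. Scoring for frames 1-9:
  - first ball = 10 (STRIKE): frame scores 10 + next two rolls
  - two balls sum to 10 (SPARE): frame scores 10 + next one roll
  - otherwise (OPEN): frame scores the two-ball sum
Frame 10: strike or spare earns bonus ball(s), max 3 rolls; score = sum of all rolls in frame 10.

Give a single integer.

Answer: 3

Derivation:
Frame 1: OPEN (3+0=3). Cumulative: 3
Frame 2: STRIKE. 10 + next two rolls (0+8) = 18. Cumulative: 21
Frame 3: OPEN (0+8=8). Cumulative: 29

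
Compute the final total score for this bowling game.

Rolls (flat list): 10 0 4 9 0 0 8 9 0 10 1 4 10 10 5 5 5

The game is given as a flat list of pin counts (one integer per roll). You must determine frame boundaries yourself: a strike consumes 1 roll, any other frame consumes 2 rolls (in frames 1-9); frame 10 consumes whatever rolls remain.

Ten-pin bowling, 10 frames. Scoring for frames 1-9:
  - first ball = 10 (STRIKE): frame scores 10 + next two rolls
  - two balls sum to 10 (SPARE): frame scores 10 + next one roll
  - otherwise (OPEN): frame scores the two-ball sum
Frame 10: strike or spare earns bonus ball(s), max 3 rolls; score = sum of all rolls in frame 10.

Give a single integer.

Frame 1: STRIKE. 10 + next two rolls (0+4) = 14. Cumulative: 14
Frame 2: OPEN (0+4=4). Cumulative: 18
Frame 3: OPEN (9+0=9). Cumulative: 27
Frame 4: OPEN (0+8=8). Cumulative: 35
Frame 5: OPEN (9+0=9). Cumulative: 44
Frame 6: STRIKE. 10 + next two rolls (1+4) = 15. Cumulative: 59
Frame 7: OPEN (1+4=5). Cumulative: 64
Frame 8: STRIKE. 10 + next two rolls (10+5) = 25. Cumulative: 89
Frame 9: STRIKE. 10 + next two rolls (5+5) = 20. Cumulative: 109
Frame 10: SPARE. Sum of all frame-10 rolls (5+5+5) = 15. Cumulative: 124

Answer: 124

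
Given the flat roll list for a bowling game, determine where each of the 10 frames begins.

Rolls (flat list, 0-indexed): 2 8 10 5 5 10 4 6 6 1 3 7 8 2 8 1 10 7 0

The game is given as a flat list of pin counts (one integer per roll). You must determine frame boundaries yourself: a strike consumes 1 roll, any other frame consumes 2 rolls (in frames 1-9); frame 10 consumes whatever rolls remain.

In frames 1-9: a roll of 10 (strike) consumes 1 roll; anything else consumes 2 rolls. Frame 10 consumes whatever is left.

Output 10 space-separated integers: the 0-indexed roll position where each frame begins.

Frame 1 starts at roll index 0: rolls=2,8 (sum=10), consumes 2 rolls
Frame 2 starts at roll index 2: roll=10 (strike), consumes 1 roll
Frame 3 starts at roll index 3: rolls=5,5 (sum=10), consumes 2 rolls
Frame 4 starts at roll index 5: roll=10 (strike), consumes 1 roll
Frame 5 starts at roll index 6: rolls=4,6 (sum=10), consumes 2 rolls
Frame 6 starts at roll index 8: rolls=6,1 (sum=7), consumes 2 rolls
Frame 7 starts at roll index 10: rolls=3,7 (sum=10), consumes 2 rolls
Frame 8 starts at roll index 12: rolls=8,2 (sum=10), consumes 2 rolls
Frame 9 starts at roll index 14: rolls=8,1 (sum=9), consumes 2 rolls
Frame 10 starts at roll index 16: 3 remaining rolls

Answer: 0 2 3 5 6 8 10 12 14 16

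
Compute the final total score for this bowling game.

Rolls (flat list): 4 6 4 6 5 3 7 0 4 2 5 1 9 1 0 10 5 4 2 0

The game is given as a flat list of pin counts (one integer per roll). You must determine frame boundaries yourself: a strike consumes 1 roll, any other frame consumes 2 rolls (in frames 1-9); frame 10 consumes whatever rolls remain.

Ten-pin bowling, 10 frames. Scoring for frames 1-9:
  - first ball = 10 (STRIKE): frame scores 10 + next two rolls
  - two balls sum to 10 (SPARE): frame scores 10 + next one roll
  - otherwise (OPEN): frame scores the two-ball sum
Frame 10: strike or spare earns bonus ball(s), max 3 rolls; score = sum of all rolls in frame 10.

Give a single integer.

Answer: 92

Derivation:
Frame 1: SPARE (4+6=10). 10 + next roll (4) = 14. Cumulative: 14
Frame 2: SPARE (4+6=10). 10 + next roll (5) = 15. Cumulative: 29
Frame 3: OPEN (5+3=8). Cumulative: 37
Frame 4: OPEN (7+0=7). Cumulative: 44
Frame 5: OPEN (4+2=6). Cumulative: 50
Frame 6: OPEN (5+1=6). Cumulative: 56
Frame 7: SPARE (9+1=10). 10 + next roll (0) = 10. Cumulative: 66
Frame 8: SPARE (0+10=10). 10 + next roll (5) = 15. Cumulative: 81
Frame 9: OPEN (5+4=9). Cumulative: 90
Frame 10: OPEN. Sum of all frame-10 rolls (2+0) = 2. Cumulative: 92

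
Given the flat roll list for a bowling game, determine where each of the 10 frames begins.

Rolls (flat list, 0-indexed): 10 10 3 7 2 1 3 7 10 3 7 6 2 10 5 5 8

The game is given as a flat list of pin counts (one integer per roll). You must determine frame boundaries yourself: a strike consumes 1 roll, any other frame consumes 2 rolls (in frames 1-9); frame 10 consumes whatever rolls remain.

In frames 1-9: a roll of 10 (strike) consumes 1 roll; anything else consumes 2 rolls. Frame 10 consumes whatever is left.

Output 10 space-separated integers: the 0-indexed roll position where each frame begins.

Frame 1 starts at roll index 0: roll=10 (strike), consumes 1 roll
Frame 2 starts at roll index 1: roll=10 (strike), consumes 1 roll
Frame 3 starts at roll index 2: rolls=3,7 (sum=10), consumes 2 rolls
Frame 4 starts at roll index 4: rolls=2,1 (sum=3), consumes 2 rolls
Frame 5 starts at roll index 6: rolls=3,7 (sum=10), consumes 2 rolls
Frame 6 starts at roll index 8: roll=10 (strike), consumes 1 roll
Frame 7 starts at roll index 9: rolls=3,7 (sum=10), consumes 2 rolls
Frame 8 starts at roll index 11: rolls=6,2 (sum=8), consumes 2 rolls
Frame 9 starts at roll index 13: roll=10 (strike), consumes 1 roll
Frame 10 starts at roll index 14: 3 remaining rolls

Answer: 0 1 2 4 6 8 9 11 13 14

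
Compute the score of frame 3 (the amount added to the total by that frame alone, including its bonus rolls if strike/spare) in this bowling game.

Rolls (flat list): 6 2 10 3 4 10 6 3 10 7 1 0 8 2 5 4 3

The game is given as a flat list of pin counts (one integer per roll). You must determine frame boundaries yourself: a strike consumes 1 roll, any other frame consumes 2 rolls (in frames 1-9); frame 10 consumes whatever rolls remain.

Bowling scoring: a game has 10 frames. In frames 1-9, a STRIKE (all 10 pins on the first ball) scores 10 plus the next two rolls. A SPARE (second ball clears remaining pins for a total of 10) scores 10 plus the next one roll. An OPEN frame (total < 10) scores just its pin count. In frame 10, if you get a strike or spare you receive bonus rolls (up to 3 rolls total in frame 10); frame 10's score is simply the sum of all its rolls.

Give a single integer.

Answer: 7

Derivation:
Frame 1: OPEN (6+2=8). Cumulative: 8
Frame 2: STRIKE. 10 + next two rolls (3+4) = 17. Cumulative: 25
Frame 3: OPEN (3+4=7). Cumulative: 32
Frame 4: STRIKE. 10 + next two rolls (6+3) = 19. Cumulative: 51
Frame 5: OPEN (6+3=9). Cumulative: 60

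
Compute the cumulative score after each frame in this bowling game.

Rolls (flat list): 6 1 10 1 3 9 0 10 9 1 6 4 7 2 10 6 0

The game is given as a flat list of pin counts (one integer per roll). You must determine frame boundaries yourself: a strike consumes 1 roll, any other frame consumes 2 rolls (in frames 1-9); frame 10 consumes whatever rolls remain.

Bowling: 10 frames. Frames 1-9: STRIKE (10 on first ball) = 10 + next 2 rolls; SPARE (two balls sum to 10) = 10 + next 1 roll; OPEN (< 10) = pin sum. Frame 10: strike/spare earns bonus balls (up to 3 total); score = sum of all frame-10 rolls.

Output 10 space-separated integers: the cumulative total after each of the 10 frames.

Answer: 7 21 25 34 54 70 87 96 112 118

Derivation:
Frame 1: OPEN (6+1=7). Cumulative: 7
Frame 2: STRIKE. 10 + next two rolls (1+3) = 14. Cumulative: 21
Frame 3: OPEN (1+3=4). Cumulative: 25
Frame 4: OPEN (9+0=9). Cumulative: 34
Frame 5: STRIKE. 10 + next two rolls (9+1) = 20. Cumulative: 54
Frame 6: SPARE (9+1=10). 10 + next roll (6) = 16. Cumulative: 70
Frame 7: SPARE (6+4=10). 10 + next roll (7) = 17. Cumulative: 87
Frame 8: OPEN (7+2=9). Cumulative: 96
Frame 9: STRIKE. 10 + next two rolls (6+0) = 16. Cumulative: 112
Frame 10: OPEN. Sum of all frame-10 rolls (6+0) = 6. Cumulative: 118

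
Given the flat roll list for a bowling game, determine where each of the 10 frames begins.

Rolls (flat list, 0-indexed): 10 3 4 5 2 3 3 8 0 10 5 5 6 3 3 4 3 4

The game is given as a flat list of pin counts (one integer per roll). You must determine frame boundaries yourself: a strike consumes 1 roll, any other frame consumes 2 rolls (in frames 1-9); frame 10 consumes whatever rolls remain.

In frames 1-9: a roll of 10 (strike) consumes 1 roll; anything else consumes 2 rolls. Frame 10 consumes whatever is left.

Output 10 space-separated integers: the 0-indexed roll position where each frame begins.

Frame 1 starts at roll index 0: roll=10 (strike), consumes 1 roll
Frame 2 starts at roll index 1: rolls=3,4 (sum=7), consumes 2 rolls
Frame 3 starts at roll index 3: rolls=5,2 (sum=7), consumes 2 rolls
Frame 4 starts at roll index 5: rolls=3,3 (sum=6), consumes 2 rolls
Frame 5 starts at roll index 7: rolls=8,0 (sum=8), consumes 2 rolls
Frame 6 starts at roll index 9: roll=10 (strike), consumes 1 roll
Frame 7 starts at roll index 10: rolls=5,5 (sum=10), consumes 2 rolls
Frame 8 starts at roll index 12: rolls=6,3 (sum=9), consumes 2 rolls
Frame 9 starts at roll index 14: rolls=3,4 (sum=7), consumes 2 rolls
Frame 10 starts at roll index 16: 2 remaining rolls

Answer: 0 1 3 5 7 9 10 12 14 16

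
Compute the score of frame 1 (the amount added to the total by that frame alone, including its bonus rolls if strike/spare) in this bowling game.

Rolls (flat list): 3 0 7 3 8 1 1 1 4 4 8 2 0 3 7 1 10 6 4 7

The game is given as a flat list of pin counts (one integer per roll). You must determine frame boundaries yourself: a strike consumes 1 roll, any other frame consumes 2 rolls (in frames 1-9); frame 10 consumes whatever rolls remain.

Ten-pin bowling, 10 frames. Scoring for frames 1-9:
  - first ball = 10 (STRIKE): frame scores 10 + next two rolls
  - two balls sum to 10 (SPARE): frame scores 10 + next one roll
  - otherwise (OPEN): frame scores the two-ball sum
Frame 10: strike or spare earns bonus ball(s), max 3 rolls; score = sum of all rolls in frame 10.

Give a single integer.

Frame 1: OPEN (3+0=3). Cumulative: 3
Frame 2: SPARE (7+3=10). 10 + next roll (8) = 18. Cumulative: 21
Frame 3: OPEN (8+1=9). Cumulative: 30

Answer: 3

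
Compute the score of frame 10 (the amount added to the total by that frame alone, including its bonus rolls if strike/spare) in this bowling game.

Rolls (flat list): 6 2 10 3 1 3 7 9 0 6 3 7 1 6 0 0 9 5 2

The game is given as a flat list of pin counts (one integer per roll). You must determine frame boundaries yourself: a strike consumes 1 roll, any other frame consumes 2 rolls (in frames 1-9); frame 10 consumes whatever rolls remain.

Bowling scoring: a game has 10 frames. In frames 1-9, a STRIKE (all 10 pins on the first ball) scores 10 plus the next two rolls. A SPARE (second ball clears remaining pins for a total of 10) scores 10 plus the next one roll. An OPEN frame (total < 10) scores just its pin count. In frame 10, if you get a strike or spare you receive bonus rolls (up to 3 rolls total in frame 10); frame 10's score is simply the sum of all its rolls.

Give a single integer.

Answer: 7

Derivation:
Frame 1: OPEN (6+2=8). Cumulative: 8
Frame 2: STRIKE. 10 + next two rolls (3+1) = 14. Cumulative: 22
Frame 3: OPEN (3+1=4). Cumulative: 26
Frame 4: SPARE (3+7=10). 10 + next roll (9) = 19. Cumulative: 45
Frame 5: OPEN (9+0=9). Cumulative: 54
Frame 6: OPEN (6+3=9). Cumulative: 63
Frame 7: OPEN (7+1=8). Cumulative: 71
Frame 8: OPEN (6+0=6). Cumulative: 77
Frame 9: OPEN (0+9=9). Cumulative: 86
Frame 10: OPEN. Sum of all frame-10 rolls (5+2) = 7. Cumulative: 93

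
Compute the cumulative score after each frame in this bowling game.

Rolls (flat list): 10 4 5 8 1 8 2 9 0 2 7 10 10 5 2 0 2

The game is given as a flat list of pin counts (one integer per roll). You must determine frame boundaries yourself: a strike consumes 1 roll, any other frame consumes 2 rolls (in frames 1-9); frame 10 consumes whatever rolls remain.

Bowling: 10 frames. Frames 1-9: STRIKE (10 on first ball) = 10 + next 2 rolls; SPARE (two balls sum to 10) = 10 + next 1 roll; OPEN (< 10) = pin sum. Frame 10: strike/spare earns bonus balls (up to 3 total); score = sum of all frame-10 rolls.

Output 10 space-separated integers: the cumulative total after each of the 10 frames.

Answer: 19 28 37 56 65 74 99 116 123 125

Derivation:
Frame 1: STRIKE. 10 + next two rolls (4+5) = 19. Cumulative: 19
Frame 2: OPEN (4+5=9). Cumulative: 28
Frame 3: OPEN (8+1=9). Cumulative: 37
Frame 4: SPARE (8+2=10). 10 + next roll (9) = 19. Cumulative: 56
Frame 5: OPEN (9+0=9). Cumulative: 65
Frame 6: OPEN (2+7=9). Cumulative: 74
Frame 7: STRIKE. 10 + next two rolls (10+5) = 25. Cumulative: 99
Frame 8: STRIKE. 10 + next two rolls (5+2) = 17. Cumulative: 116
Frame 9: OPEN (5+2=7). Cumulative: 123
Frame 10: OPEN. Sum of all frame-10 rolls (0+2) = 2. Cumulative: 125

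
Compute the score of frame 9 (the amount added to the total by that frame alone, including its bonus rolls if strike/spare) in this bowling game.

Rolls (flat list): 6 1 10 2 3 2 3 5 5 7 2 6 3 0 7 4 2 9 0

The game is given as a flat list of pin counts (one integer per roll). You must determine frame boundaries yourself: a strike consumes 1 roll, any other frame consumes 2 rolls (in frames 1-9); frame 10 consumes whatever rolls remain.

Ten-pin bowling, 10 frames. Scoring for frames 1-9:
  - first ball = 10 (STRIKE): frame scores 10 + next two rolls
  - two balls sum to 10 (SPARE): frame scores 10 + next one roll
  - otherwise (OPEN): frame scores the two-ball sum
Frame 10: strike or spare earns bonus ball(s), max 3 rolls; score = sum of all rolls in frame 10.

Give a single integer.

Frame 1: OPEN (6+1=7). Cumulative: 7
Frame 2: STRIKE. 10 + next two rolls (2+3) = 15. Cumulative: 22
Frame 3: OPEN (2+3=5). Cumulative: 27
Frame 4: OPEN (2+3=5). Cumulative: 32
Frame 5: SPARE (5+5=10). 10 + next roll (7) = 17. Cumulative: 49
Frame 6: OPEN (7+2=9). Cumulative: 58
Frame 7: OPEN (6+3=9). Cumulative: 67
Frame 8: OPEN (0+7=7). Cumulative: 74
Frame 9: OPEN (4+2=6). Cumulative: 80
Frame 10: OPEN. Sum of all frame-10 rolls (9+0) = 9. Cumulative: 89

Answer: 6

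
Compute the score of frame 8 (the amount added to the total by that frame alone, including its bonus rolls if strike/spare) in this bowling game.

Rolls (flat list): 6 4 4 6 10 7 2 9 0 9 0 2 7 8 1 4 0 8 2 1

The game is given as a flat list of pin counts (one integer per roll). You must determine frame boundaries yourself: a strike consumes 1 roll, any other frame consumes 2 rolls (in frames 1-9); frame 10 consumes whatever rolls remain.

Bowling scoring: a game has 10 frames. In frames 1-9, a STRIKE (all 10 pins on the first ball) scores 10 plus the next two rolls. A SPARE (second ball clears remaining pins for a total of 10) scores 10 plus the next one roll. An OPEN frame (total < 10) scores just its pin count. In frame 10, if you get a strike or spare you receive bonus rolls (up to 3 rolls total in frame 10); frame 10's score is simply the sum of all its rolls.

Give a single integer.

Answer: 9

Derivation:
Frame 1: SPARE (6+4=10). 10 + next roll (4) = 14. Cumulative: 14
Frame 2: SPARE (4+6=10). 10 + next roll (10) = 20. Cumulative: 34
Frame 3: STRIKE. 10 + next two rolls (7+2) = 19. Cumulative: 53
Frame 4: OPEN (7+2=9). Cumulative: 62
Frame 5: OPEN (9+0=9). Cumulative: 71
Frame 6: OPEN (9+0=9). Cumulative: 80
Frame 7: OPEN (2+7=9). Cumulative: 89
Frame 8: OPEN (8+1=9). Cumulative: 98
Frame 9: OPEN (4+0=4). Cumulative: 102
Frame 10: SPARE. Sum of all frame-10 rolls (8+2+1) = 11. Cumulative: 113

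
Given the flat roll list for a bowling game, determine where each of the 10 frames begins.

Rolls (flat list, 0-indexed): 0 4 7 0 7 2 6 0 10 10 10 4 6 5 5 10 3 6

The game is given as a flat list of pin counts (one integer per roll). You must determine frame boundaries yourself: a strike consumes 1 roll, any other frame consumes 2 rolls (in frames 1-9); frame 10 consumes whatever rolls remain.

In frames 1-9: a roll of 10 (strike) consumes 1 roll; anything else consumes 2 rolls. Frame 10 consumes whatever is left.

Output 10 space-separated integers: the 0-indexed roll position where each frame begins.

Answer: 0 2 4 6 8 9 10 11 13 15

Derivation:
Frame 1 starts at roll index 0: rolls=0,4 (sum=4), consumes 2 rolls
Frame 2 starts at roll index 2: rolls=7,0 (sum=7), consumes 2 rolls
Frame 3 starts at roll index 4: rolls=7,2 (sum=9), consumes 2 rolls
Frame 4 starts at roll index 6: rolls=6,0 (sum=6), consumes 2 rolls
Frame 5 starts at roll index 8: roll=10 (strike), consumes 1 roll
Frame 6 starts at roll index 9: roll=10 (strike), consumes 1 roll
Frame 7 starts at roll index 10: roll=10 (strike), consumes 1 roll
Frame 8 starts at roll index 11: rolls=4,6 (sum=10), consumes 2 rolls
Frame 9 starts at roll index 13: rolls=5,5 (sum=10), consumes 2 rolls
Frame 10 starts at roll index 15: 3 remaining rolls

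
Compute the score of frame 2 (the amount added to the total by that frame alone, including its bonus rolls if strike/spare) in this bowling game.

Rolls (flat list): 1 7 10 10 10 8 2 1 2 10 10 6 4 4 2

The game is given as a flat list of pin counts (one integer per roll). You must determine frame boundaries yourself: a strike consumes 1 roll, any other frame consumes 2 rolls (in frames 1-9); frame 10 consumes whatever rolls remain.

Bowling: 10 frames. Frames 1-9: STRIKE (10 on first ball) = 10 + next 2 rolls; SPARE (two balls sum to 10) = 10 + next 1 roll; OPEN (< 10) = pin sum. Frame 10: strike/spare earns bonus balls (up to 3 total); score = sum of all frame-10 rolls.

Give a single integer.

Answer: 30

Derivation:
Frame 1: OPEN (1+7=8). Cumulative: 8
Frame 2: STRIKE. 10 + next two rolls (10+10) = 30. Cumulative: 38
Frame 3: STRIKE. 10 + next two rolls (10+8) = 28. Cumulative: 66
Frame 4: STRIKE. 10 + next two rolls (8+2) = 20. Cumulative: 86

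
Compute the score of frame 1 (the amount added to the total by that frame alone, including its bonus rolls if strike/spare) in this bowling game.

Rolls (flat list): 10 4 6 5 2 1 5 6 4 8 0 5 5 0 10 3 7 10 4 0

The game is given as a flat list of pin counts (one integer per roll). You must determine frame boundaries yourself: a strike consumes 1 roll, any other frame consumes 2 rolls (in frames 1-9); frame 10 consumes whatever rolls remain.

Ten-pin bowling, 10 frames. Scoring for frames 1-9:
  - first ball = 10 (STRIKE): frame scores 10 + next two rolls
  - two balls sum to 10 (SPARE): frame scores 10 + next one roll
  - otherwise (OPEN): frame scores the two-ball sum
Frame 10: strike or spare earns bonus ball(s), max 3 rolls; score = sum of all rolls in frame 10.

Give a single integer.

Frame 1: STRIKE. 10 + next two rolls (4+6) = 20. Cumulative: 20
Frame 2: SPARE (4+6=10). 10 + next roll (5) = 15. Cumulative: 35
Frame 3: OPEN (5+2=7). Cumulative: 42

Answer: 20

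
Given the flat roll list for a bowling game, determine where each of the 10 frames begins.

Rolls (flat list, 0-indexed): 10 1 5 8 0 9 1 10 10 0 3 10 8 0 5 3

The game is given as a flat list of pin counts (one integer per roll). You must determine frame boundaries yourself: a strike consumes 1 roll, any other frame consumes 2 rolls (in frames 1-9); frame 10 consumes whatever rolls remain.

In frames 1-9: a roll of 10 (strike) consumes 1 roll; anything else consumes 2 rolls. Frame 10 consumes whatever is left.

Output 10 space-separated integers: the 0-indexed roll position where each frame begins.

Answer: 0 1 3 5 7 8 9 11 12 14

Derivation:
Frame 1 starts at roll index 0: roll=10 (strike), consumes 1 roll
Frame 2 starts at roll index 1: rolls=1,5 (sum=6), consumes 2 rolls
Frame 3 starts at roll index 3: rolls=8,0 (sum=8), consumes 2 rolls
Frame 4 starts at roll index 5: rolls=9,1 (sum=10), consumes 2 rolls
Frame 5 starts at roll index 7: roll=10 (strike), consumes 1 roll
Frame 6 starts at roll index 8: roll=10 (strike), consumes 1 roll
Frame 7 starts at roll index 9: rolls=0,3 (sum=3), consumes 2 rolls
Frame 8 starts at roll index 11: roll=10 (strike), consumes 1 roll
Frame 9 starts at roll index 12: rolls=8,0 (sum=8), consumes 2 rolls
Frame 10 starts at roll index 14: 2 remaining rolls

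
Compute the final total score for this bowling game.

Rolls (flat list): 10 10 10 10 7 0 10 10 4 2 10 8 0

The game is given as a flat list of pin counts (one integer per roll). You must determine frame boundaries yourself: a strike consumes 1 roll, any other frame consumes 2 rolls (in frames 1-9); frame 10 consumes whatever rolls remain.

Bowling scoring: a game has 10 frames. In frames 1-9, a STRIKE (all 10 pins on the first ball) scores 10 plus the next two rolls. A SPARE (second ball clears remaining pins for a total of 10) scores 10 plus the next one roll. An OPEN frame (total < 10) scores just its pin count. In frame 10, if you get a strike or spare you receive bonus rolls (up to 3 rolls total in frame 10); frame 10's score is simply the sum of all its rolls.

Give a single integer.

Frame 1: STRIKE. 10 + next two rolls (10+10) = 30. Cumulative: 30
Frame 2: STRIKE. 10 + next two rolls (10+10) = 30. Cumulative: 60
Frame 3: STRIKE. 10 + next two rolls (10+7) = 27. Cumulative: 87
Frame 4: STRIKE. 10 + next two rolls (7+0) = 17. Cumulative: 104
Frame 5: OPEN (7+0=7). Cumulative: 111
Frame 6: STRIKE. 10 + next two rolls (10+4) = 24. Cumulative: 135
Frame 7: STRIKE. 10 + next two rolls (4+2) = 16. Cumulative: 151
Frame 8: OPEN (4+2=6). Cumulative: 157
Frame 9: STRIKE. 10 + next two rolls (8+0) = 18. Cumulative: 175
Frame 10: OPEN. Sum of all frame-10 rolls (8+0) = 8. Cumulative: 183

Answer: 183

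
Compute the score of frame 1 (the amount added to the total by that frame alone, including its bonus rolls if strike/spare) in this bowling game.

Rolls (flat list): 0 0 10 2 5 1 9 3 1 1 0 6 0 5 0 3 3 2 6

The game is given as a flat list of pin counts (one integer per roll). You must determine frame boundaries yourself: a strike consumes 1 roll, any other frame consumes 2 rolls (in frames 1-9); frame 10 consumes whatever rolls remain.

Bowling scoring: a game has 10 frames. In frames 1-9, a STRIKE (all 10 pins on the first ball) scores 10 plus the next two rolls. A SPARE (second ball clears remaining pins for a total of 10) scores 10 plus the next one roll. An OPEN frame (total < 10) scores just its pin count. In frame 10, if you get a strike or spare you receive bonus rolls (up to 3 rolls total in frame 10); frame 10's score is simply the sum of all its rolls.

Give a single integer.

Answer: 0

Derivation:
Frame 1: OPEN (0+0=0). Cumulative: 0
Frame 2: STRIKE. 10 + next two rolls (2+5) = 17. Cumulative: 17
Frame 3: OPEN (2+5=7). Cumulative: 24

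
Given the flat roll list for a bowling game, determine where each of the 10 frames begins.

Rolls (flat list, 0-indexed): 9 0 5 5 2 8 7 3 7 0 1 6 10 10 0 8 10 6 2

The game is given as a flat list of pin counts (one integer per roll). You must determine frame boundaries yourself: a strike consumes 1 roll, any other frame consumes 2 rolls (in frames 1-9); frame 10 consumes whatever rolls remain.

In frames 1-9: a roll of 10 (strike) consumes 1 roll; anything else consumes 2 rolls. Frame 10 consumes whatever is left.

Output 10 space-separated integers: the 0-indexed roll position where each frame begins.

Answer: 0 2 4 6 8 10 12 13 14 16

Derivation:
Frame 1 starts at roll index 0: rolls=9,0 (sum=9), consumes 2 rolls
Frame 2 starts at roll index 2: rolls=5,5 (sum=10), consumes 2 rolls
Frame 3 starts at roll index 4: rolls=2,8 (sum=10), consumes 2 rolls
Frame 4 starts at roll index 6: rolls=7,3 (sum=10), consumes 2 rolls
Frame 5 starts at roll index 8: rolls=7,0 (sum=7), consumes 2 rolls
Frame 6 starts at roll index 10: rolls=1,6 (sum=7), consumes 2 rolls
Frame 7 starts at roll index 12: roll=10 (strike), consumes 1 roll
Frame 8 starts at roll index 13: roll=10 (strike), consumes 1 roll
Frame 9 starts at roll index 14: rolls=0,8 (sum=8), consumes 2 rolls
Frame 10 starts at roll index 16: 3 remaining rolls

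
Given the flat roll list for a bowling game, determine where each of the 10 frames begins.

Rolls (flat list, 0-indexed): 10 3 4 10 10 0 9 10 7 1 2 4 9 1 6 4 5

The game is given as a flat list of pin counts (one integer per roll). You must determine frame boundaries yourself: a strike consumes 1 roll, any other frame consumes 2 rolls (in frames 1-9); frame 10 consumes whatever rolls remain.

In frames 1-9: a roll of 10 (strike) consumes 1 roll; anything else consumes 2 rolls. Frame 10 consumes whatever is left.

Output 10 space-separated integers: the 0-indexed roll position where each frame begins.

Answer: 0 1 3 4 5 7 8 10 12 14

Derivation:
Frame 1 starts at roll index 0: roll=10 (strike), consumes 1 roll
Frame 2 starts at roll index 1: rolls=3,4 (sum=7), consumes 2 rolls
Frame 3 starts at roll index 3: roll=10 (strike), consumes 1 roll
Frame 4 starts at roll index 4: roll=10 (strike), consumes 1 roll
Frame 5 starts at roll index 5: rolls=0,9 (sum=9), consumes 2 rolls
Frame 6 starts at roll index 7: roll=10 (strike), consumes 1 roll
Frame 7 starts at roll index 8: rolls=7,1 (sum=8), consumes 2 rolls
Frame 8 starts at roll index 10: rolls=2,4 (sum=6), consumes 2 rolls
Frame 9 starts at roll index 12: rolls=9,1 (sum=10), consumes 2 rolls
Frame 10 starts at roll index 14: 3 remaining rolls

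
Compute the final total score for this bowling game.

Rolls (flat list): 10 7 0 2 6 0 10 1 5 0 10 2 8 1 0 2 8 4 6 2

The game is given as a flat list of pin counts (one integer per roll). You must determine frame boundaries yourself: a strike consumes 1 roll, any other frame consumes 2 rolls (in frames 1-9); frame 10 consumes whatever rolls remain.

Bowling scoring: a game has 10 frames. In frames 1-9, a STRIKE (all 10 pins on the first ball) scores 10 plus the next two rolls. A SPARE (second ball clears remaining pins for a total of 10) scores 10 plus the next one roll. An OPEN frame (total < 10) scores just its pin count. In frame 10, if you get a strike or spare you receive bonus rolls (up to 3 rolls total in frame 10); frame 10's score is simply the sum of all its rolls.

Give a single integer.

Answer: 99

Derivation:
Frame 1: STRIKE. 10 + next two rolls (7+0) = 17. Cumulative: 17
Frame 2: OPEN (7+0=7). Cumulative: 24
Frame 3: OPEN (2+6=8). Cumulative: 32
Frame 4: SPARE (0+10=10). 10 + next roll (1) = 11. Cumulative: 43
Frame 5: OPEN (1+5=6). Cumulative: 49
Frame 6: SPARE (0+10=10). 10 + next roll (2) = 12. Cumulative: 61
Frame 7: SPARE (2+8=10). 10 + next roll (1) = 11. Cumulative: 72
Frame 8: OPEN (1+0=1). Cumulative: 73
Frame 9: SPARE (2+8=10). 10 + next roll (4) = 14. Cumulative: 87
Frame 10: SPARE. Sum of all frame-10 rolls (4+6+2) = 12. Cumulative: 99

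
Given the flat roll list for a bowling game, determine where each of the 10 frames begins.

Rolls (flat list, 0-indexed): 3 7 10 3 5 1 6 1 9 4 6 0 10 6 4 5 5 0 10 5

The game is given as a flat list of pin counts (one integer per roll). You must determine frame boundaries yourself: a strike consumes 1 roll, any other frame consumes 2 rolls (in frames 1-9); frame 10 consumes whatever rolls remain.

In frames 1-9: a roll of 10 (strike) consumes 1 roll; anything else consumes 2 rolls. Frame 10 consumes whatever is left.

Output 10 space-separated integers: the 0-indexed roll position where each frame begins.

Answer: 0 2 3 5 7 9 11 13 15 17

Derivation:
Frame 1 starts at roll index 0: rolls=3,7 (sum=10), consumes 2 rolls
Frame 2 starts at roll index 2: roll=10 (strike), consumes 1 roll
Frame 3 starts at roll index 3: rolls=3,5 (sum=8), consumes 2 rolls
Frame 4 starts at roll index 5: rolls=1,6 (sum=7), consumes 2 rolls
Frame 5 starts at roll index 7: rolls=1,9 (sum=10), consumes 2 rolls
Frame 6 starts at roll index 9: rolls=4,6 (sum=10), consumes 2 rolls
Frame 7 starts at roll index 11: rolls=0,10 (sum=10), consumes 2 rolls
Frame 8 starts at roll index 13: rolls=6,4 (sum=10), consumes 2 rolls
Frame 9 starts at roll index 15: rolls=5,5 (sum=10), consumes 2 rolls
Frame 10 starts at roll index 17: 3 remaining rolls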